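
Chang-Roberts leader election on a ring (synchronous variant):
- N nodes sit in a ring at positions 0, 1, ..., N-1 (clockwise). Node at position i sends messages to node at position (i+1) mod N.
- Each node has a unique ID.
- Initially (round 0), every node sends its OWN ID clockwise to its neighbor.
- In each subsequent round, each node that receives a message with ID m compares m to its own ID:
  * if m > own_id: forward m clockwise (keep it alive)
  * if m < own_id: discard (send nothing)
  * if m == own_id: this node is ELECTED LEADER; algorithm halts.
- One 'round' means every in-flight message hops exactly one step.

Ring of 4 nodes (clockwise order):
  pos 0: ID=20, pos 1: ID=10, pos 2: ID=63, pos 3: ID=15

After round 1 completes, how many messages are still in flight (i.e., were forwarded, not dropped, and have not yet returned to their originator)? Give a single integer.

Answer: 2

Derivation:
Round 1: pos1(id10) recv 20: fwd; pos2(id63) recv 10: drop; pos3(id15) recv 63: fwd; pos0(id20) recv 15: drop
After round 1: 2 messages still in flight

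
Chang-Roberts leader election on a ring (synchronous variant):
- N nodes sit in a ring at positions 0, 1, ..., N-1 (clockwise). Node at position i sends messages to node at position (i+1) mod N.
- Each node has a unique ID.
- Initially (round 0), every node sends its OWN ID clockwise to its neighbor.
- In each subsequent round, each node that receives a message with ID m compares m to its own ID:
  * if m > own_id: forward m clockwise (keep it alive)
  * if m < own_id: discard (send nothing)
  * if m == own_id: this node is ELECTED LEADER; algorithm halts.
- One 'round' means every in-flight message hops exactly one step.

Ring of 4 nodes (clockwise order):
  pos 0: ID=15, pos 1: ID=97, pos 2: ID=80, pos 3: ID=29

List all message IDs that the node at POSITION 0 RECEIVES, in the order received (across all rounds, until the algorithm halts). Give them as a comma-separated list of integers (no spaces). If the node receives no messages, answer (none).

Round 1: pos1(id97) recv 15: drop; pos2(id80) recv 97: fwd; pos3(id29) recv 80: fwd; pos0(id15) recv 29: fwd
Round 2: pos3(id29) recv 97: fwd; pos0(id15) recv 80: fwd; pos1(id97) recv 29: drop
Round 3: pos0(id15) recv 97: fwd; pos1(id97) recv 80: drop
Round 4: pos1(id97) recv 97: ELECTED

Answer: 29,80,97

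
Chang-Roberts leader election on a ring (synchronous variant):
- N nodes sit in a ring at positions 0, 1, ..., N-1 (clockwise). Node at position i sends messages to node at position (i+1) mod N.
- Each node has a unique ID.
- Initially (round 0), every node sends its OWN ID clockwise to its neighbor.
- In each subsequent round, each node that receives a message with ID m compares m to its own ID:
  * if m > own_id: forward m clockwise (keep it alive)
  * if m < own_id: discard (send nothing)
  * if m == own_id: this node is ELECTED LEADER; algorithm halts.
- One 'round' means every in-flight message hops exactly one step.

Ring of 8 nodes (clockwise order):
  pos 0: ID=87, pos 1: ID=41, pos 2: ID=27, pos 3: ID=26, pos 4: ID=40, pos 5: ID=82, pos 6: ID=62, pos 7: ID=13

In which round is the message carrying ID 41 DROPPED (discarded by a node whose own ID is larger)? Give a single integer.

Answer: 4

Derivation:
Round 1: pos1(id41) recv 87: fwd; pos2(id27) recv 41: fwd; pos3(id26) recv 27: fwd; pos4(id40) recv 26: drop; pos5(id82) recv 40: drop; pos6(id62) recv 82: fwd; pos7(id13) recv 62: fwd; pos0(id87) recv 13: drop
Round 2: pos2(id27) recv 87: fwd; pos3(id26) recv 41: fwd; pos4(id40) recv 27: drop; pos7(id13) recv 82: fwd; pos0(id87) recv 62: drop
Round 3: pos3(id26) recv 87: fwd; pos4(id40) recv 41: fwd; pos0(id87) recv 82: drop
Round 4: pos4(id40) recv 87: fwd; pos5(id82) recv 41: drop
Round 5: pos5(id82) recv 87: fwd
Round 6: pos6(id62) recv 87: fwd
Round 7: pos7(id13) recv 87: fwd
Round 8: pos0(id87) recv 87: ELECTED
Message ID 41 originates at pos 1; dropped at pos 5 in round 4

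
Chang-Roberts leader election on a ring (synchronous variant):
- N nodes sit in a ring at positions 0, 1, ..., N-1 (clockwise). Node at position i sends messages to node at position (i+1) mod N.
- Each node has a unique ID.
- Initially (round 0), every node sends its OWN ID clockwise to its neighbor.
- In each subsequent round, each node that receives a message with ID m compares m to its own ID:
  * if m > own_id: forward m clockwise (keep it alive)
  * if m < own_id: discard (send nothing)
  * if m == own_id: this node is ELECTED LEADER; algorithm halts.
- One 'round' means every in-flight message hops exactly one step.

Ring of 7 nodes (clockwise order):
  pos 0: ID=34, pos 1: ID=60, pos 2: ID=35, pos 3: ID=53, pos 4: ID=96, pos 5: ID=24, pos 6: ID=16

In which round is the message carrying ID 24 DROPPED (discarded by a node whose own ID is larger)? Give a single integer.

Answer: 2

Derivation:
Round 1: pos1(id60) recv 34: drop; pos2(id35) recv 60: fwd; pos3(id53) recv 35: drop; pos4(id96) recv 53: drop; pos5(id24) recv 96: fwd; pos6(id16) recv 24: fwd; pos0(id34) recv 16: drop
Round 2: pos3(id53) recv 60: fwd; pos6(id16) recv 96: fwd; pos0(id34) recv 24: drop
Round 3: pos4(id96) recv 60: drop; pos0(id34) recv 96: fwd
Round 4: pos1(id60) recv 96: fwd
Round 5: pos2(id35) recv 96: fwd
Round 6: pos3(id53) recv 96: fwd
Round 7: pos4(id96) recv 96: ELECTED
Message ID 24 originates at pos 5; dropped at pos 0 in round 2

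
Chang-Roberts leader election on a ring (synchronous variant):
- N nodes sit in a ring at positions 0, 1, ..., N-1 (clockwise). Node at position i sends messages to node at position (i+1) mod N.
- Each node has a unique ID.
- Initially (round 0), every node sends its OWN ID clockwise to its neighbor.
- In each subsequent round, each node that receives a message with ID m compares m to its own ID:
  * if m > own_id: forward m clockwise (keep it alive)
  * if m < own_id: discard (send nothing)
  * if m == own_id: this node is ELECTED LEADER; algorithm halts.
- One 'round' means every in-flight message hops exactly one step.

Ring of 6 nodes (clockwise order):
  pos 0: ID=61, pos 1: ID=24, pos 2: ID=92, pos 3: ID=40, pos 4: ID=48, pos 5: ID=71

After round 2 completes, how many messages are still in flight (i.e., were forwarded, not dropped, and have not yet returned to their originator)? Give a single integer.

Round 1: pos1(id24) recv 61: fwd; pos2(id92) recv 24: drop; pos3(id40) recv 92: fwd; pos4(id48) recv 40: drop; pos5(id71) recv 48: drop; pos0(id61) recv 71: fwd
Round 2: pos2(id92) recv 61: drop; pos4(id48) recv 92: fwd; pos1(id24) recv 71: fwd
After round 2: 2 messages still in flight

Answer: 2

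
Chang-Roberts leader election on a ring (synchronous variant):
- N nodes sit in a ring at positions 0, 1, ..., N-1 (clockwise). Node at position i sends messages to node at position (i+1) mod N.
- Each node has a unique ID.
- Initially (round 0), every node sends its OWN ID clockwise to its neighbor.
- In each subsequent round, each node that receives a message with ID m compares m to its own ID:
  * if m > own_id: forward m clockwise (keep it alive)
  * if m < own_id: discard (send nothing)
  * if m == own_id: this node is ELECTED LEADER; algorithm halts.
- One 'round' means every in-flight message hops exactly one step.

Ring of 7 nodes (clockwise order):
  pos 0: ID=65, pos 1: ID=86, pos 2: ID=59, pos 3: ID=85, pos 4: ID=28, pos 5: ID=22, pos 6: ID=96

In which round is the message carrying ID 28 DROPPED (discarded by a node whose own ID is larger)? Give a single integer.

Round 1: pos1(id86) recv 65: drop; pos2(id59) recv 86: fwd; pos3(id85) recv 59: drop; pos4(id28) recv 85: fwd; pos5(id22) recv 28: fwd; pos6(id96) recv 22: drop; pos0(id65) recv 96: fwd
Round 2: pos3(id85) recv 86: fwd; pos5(id22) recv 85: fwd; pos6(id96) recv 28: drop; pos1(id86) recv 96: fwd
Round 3: pos4(id28) recv 86: fwd; pos6(id96) recv 85: drop; pos2(id59) recv 96: fwd
Round 4: pos5(id22) recv 86: fwd; pos3(id85) recv 96: fwd
Round 5: pos6(id96) recv 86: drop; pos4(id28) recv 96: fwd
Round 6: pos5(id22) recv 96: fwd
Round 7: pos6(id96) recv 96: ELECTED
Message ID 28 originates at pos 4; dropped at pos 6 in round 2

Answer: 2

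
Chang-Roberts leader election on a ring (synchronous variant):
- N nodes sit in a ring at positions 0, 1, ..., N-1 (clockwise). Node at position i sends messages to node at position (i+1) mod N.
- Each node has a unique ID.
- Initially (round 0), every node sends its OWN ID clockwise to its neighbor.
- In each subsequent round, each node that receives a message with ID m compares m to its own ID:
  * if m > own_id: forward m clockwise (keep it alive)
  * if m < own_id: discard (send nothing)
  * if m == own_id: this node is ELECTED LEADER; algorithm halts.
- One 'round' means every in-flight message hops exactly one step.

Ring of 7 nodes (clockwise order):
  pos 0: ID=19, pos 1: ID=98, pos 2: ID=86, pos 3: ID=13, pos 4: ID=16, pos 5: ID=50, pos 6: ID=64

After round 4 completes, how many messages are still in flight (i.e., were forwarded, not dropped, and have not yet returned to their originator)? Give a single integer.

Answer: 2

Derivation:
Round 1: pos1(id98) recv 19: drop; pos2(id86) recv 98: fwd; pos3(id13) recv 86: fwd; pos4(id16) recv 13: drop; pos5(id50) recv 16: drop; pos6(id64) recv 50: drop; pos0(id19) recv 64: fwd
Round 2: pos3(id13) recv 98: fwd; pos4(id16) recv 86: fwd; pos1(id98) recv 64: drop
Round 3: pos4(id16) recv 98: fwd; pos5(id50) recv 86: fwd
Round 4: pos5(id50) recv 98: fwd; pos6(id64) recv 86: fwd
After round 4: 2 messages still in flight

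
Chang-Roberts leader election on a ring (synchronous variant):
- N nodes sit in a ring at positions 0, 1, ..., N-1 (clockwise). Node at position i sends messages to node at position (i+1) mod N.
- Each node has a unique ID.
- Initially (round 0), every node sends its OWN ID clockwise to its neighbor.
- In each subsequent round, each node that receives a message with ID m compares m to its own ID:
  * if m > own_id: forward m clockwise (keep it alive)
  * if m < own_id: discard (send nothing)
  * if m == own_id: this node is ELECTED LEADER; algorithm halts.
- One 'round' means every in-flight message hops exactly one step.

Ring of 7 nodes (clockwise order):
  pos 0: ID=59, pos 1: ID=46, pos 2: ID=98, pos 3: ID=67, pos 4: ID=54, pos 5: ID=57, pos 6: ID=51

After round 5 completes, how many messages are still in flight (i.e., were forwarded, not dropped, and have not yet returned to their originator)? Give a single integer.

Answer: 2

Derivation:
Round 1: pos1(id46) recv 59: fwd; pos2(id98) recv 46: drop; pos3(id67) recv 98: fwd; pos4(id54) recv 67: fwd; pos5(id57) recv 54: drop; pos6(id51) recv 57: fwd; pos0(id59) recv 51: drop
Round 2: pos2(id98) recv 59: drop; pos4(id54) recv 98: fwd; pos5(id57) recv 67: fwd; pos0(id59) recv 57: drop
Round 3: pos5(id57) recv 98: fwd; pos6(id51) recv 67: fwd
Round 4: pos6(id51) recv 98: fwd; pos0(id59) recv 67: fwd
Round 5: pos0(id59) recv 98: fwd; pos1(id46) recv 67: fwd
After round 5: 2 messages still in flight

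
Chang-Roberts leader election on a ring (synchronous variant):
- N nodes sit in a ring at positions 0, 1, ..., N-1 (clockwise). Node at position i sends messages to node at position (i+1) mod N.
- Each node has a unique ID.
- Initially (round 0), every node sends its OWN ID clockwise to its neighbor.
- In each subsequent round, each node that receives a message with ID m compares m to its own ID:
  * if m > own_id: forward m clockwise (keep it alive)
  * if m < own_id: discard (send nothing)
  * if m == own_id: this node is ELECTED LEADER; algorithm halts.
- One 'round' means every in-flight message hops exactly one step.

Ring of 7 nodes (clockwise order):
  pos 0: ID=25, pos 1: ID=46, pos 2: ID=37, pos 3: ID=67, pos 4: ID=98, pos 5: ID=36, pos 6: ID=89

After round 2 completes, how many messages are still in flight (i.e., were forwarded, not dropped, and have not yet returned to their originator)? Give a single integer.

Answer: 2

Derivation:
Round 1: pos1(id46) recv 25: drop; pos2(id37) recv 46: fwd; pos3(id67) recv 37: drop; pos4(id98) recv 67: drop; pos5(id36) recv 98: fwd; pos6(id89) recv 36: drop; pos0(id25) recv 89: fwd
Round 2: pos3(id67) recv 46: drop; pos6(id89) recv 98: fwd; pos1(id46) recv 89: fwd
After round 2: 2 messages still in flight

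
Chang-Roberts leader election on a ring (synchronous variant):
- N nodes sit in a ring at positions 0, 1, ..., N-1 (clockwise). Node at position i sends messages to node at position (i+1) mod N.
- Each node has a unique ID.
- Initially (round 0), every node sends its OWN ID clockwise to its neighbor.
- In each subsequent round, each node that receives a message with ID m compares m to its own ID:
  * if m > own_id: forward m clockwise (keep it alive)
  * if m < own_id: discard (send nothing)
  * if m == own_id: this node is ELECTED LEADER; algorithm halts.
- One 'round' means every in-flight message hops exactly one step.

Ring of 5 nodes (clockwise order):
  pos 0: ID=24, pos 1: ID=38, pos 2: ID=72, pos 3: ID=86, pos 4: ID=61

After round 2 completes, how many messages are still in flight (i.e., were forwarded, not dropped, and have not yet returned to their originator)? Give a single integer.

Round 1: pos1(id38) recv 24: drop; pos2(id72) recv 38: drop; pos3(id86) recv 72: drop; pos4(id61) recv 86: fwd; pos0(id24) recv 61: fwd
Round 2: pos0(id24) recv 86: fwd; pos1(id38) recv 61: fwd
After round 2: 2 messages still in flight

Answer: 2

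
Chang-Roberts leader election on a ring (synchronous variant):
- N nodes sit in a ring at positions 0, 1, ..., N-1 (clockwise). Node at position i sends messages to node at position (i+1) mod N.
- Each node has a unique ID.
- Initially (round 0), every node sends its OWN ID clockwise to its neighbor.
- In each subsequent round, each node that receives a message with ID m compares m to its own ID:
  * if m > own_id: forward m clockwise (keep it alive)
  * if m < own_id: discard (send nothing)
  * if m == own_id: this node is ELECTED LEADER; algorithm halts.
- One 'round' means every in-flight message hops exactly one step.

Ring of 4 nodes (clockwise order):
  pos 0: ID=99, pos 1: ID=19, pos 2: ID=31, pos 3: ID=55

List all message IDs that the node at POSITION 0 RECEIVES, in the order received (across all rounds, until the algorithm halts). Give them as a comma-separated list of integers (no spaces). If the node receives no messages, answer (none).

Round 1: pos1(id19) recv 99: fwd; pos2(id31) recv 19: drop; pos3(id55) recv 31: drop; pos0(id99) recv 55: drop
Round 2: pos2(id31) recv 99: fwd
Round 3: pos3(id55) recv 99: fwd
Round 4: pos0(id99) recv 99: ELECTED

Answer: 55,99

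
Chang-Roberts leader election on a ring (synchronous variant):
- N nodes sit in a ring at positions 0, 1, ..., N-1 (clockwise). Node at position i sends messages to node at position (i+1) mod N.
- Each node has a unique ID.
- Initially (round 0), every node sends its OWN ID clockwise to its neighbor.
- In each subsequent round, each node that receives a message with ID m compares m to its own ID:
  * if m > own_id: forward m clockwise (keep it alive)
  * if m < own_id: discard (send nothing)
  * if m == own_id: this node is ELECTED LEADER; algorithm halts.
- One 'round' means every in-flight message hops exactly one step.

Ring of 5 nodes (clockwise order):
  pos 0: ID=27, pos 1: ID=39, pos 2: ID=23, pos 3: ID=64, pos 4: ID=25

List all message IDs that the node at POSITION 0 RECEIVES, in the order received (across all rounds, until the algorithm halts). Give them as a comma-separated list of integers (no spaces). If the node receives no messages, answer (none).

Round 1: pos1(id39) recv 27: drop; pos2(id23) recv 39: fwd; pos3(id64) recv 23: drop; pos4(id25) recv 64: fwd; pos0(id27) recv 25: drop
Round 2: pos3(id64) recv 39: drop; pos0(id27) recv 64: fwd
Round 3: pos1(id39) recv 64: fwd
Round 4: pos2(id23) recv 64: fwd
Round 5: pos3(id64) recv 64: ELECTED

Answer: 25,64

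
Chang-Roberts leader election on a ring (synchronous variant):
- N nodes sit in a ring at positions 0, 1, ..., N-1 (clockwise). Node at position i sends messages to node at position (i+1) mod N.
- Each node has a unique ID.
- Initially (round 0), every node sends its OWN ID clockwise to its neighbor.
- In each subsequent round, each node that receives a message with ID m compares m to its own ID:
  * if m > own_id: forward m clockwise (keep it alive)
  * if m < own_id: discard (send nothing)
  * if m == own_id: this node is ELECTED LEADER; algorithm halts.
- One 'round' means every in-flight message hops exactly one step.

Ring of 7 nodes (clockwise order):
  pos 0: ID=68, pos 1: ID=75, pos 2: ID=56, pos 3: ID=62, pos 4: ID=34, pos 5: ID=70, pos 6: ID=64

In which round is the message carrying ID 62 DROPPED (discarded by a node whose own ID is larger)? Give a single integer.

Answer: 2

Derivation:
Round 1: pos1(id75) recv 68: drop; pos2(id56) recv 75: fwd; pos3(id62) recv 56: drop; pos4(id34) recv 62: fwd; pos5(id70) recv 34: drop; pos6(id64) recv 70: fwd; pos0(id68) recv 64: drop
Round 2: pos3(id62) recv 75: fwd; pos5(id70) recv 62: drop; pos0(id68) recv 70: fwd
Round 3: pos4(id34) recv 75: fwd; pos1(id75) recv 70: drop
Round 4: pos5(id70) recv 75: fwd
Round 5: pos6(id64) recv 75: fwd
Round 6: pos0(id68) recv 75: fwd
Round 7: pos1(id75) recv 75: ELECTED
Message ID 62 originates at pos 3; dropped at pos 5 in round 2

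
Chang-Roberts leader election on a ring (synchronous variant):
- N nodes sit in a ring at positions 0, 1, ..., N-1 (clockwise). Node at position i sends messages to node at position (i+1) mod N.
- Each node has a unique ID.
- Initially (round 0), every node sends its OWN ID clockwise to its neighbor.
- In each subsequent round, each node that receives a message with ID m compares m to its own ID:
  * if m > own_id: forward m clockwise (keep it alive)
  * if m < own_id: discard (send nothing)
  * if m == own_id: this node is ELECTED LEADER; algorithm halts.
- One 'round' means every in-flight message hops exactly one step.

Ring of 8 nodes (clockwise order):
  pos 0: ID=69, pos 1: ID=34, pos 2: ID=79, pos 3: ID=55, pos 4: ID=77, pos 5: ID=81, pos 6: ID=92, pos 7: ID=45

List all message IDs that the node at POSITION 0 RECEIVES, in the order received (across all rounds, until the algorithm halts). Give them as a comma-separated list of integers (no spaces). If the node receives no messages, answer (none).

Answer: 45,92

Derivation:
Round 1: pos1(id34) recv 69: fwd; pos2(id79) recv 34: drop; pos3(id55) recv 79: fwd; pos4(id77) recv 55: drop; pos5(id81) recv 77: drop; pos6(id92) recv 81: drop; pos7(id45) recv 92: fwd; pos0(id69) recv 45: drop
Round 2: pos2(id79) recv 69: drop; pos4(id77) recv 79: fwd; pos0(id69) recv 92: fwd
Round 3: pos5(id81) recv 79: drop; pos1(id34) recv 92: fwd
Round 4: pos2(id79) recv 92: fwd
Round 5: pos3(id55) recv 92: fwd
Round 6: pos4(id77) recv 92: fwd
Round 7: pos5(id81) recv 92: fwd
Round 8: pos6(id92) recv 92: ELECTED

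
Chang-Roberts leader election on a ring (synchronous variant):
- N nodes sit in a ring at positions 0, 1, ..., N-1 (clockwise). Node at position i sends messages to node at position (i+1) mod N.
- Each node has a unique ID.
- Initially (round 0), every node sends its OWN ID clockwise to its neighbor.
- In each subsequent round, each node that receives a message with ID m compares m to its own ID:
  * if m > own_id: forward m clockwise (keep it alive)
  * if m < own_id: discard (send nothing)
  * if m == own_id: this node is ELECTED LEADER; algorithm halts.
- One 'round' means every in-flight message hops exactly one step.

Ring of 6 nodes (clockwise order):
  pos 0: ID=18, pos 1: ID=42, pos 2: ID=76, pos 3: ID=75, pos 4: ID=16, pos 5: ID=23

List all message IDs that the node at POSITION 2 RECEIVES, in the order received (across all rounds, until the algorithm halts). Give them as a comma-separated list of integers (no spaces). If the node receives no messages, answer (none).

Round 1: pos1(id42) recv 18: drop; pos2(id76) recv 42: drop; pos3(id75) recv 76: fwd; pos4(id16) recv 75: fwd; pos5(id23) recv 16: drop; pos0(id18) recv 23: fwd
Round 2: pos4(id16) recv 76: fwd; pos5(id23) recv 75: fwd; pos1(id42) recv 23: drop
Round 3: pos5(id23) recv 76: fwd; pos0(id18) recv 75: fwd
Round 4: pos0(id18) recv 76: fwd; pos1(id42) recv 75: fwd
Round 5: pos1(id42) recv 76: fwd; pos2(id76) recv 75: drop
Round 6: pos2(id76) recv 76: ELECTED

Answer: 42,75,76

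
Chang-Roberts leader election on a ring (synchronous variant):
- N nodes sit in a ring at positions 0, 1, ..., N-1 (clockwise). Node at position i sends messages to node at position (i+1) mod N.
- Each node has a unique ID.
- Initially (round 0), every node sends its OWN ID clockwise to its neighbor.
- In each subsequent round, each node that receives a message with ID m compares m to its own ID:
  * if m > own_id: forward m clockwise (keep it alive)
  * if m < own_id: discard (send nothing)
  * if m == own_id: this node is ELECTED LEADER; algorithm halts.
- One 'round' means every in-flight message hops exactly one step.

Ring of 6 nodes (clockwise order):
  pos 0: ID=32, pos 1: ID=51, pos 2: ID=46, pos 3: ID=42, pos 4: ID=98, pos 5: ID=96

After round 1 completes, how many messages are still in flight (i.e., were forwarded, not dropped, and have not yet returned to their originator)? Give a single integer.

Answer: 4

Derivation:
Round 1: pos1(id51) recv 32: drop; pos2(id46) recv 51: fwd; pos3(id42) recv 46: fwd; pos4(id98) recv 42: drop; pos5(id96) recv 98: fwd; pos0(id32) recv 96: fwd
After round 1: 4 messages still in flight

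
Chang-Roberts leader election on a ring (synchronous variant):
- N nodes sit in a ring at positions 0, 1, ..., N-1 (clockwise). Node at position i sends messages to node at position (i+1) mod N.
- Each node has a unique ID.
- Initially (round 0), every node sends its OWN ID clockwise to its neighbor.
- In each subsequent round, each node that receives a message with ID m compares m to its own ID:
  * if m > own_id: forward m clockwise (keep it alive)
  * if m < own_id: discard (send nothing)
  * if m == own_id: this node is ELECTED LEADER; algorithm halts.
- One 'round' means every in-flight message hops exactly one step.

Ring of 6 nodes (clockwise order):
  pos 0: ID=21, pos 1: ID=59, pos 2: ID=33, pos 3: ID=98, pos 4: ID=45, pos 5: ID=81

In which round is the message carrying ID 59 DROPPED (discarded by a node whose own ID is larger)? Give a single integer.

Round 1: pos1(id59) recv 21: drop; pos2(id33) recv 59: fwd; pos3(id98) recv 33: drop; pos4(id45) recv 98: fwd; pos5(id81) recv 45: drop; pos0(id21) recv 81: fwd
Round 2: pos3(id98) recv 59: drop; pos5(id81) recv 98: fwd; pos1(id59) recv 81: fwd
Round 3: pos0(id21) recv 98: fwd; pos2(id33) recv 81: fwd
Round 4: pos1(id59) recv 98: fwd; pos3(id98) recv 81: drop
Round 5: pos2(id33) recv 98: fwd
Round 6: pos3(id98) recv 98: ELECTED
Message ID 59 originates at pos 1; dropped at pos 3 in round 2

Answer: 2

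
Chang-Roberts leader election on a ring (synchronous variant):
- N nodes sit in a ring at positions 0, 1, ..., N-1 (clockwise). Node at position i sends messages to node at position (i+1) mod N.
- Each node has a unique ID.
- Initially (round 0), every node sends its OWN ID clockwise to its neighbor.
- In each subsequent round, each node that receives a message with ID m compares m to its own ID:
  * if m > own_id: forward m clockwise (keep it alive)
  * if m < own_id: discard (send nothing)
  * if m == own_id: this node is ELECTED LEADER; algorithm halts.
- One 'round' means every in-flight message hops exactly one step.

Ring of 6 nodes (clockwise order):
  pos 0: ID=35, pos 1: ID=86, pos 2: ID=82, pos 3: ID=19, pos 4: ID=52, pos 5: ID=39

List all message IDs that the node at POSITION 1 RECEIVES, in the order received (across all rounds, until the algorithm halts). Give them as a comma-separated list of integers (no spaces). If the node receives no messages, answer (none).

Answer: 35,39,52,82,86

Derivation:
Round 1: pos1(id86) recv 35: drop; pos2(id82) recv 86: fwd; pos3(id19) recv 82: fwd; pos4(id52) recv 19: drop; pos5(id39) recv 52: fwd; pos0(id35) recv 39: fwd
Round 2: pos3(id19) recv 86: fwd; pos4(id52) recv 82: fwd; pos0(id35) recv 52: fwd; pos1(id86) recv 39: drop
Round 3: pos4(id52) recv 86: fwd; pos5(id39) recv 82: fwd; pos1(id86) recv 52: drop
Round 4: pos5(id39) recv 86: fwd; pos0(id35) recv 82: fwd
Round 5: pos0(id35) recv 86: fwd; pos1(id86) recv 82: drop
Round 6: pos1(id86) recv 86: ELECTED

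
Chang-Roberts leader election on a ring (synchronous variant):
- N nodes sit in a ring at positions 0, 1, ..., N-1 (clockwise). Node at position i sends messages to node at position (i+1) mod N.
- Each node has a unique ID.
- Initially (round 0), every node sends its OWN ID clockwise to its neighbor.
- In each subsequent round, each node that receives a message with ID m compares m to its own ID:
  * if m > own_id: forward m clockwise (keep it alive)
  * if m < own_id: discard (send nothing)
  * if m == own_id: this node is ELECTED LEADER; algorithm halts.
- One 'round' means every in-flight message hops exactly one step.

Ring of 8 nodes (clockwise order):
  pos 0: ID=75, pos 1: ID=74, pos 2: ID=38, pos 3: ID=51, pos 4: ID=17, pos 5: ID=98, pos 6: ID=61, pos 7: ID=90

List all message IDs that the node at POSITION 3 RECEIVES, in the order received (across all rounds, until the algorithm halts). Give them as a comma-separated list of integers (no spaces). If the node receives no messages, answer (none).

Answer: 38,74,75,90,98

Derivation:
Round 1: pos1(id74) recv 75: fwd; pos2(id38) recv 74: fwd; pos3(id51) recv 38: drop; pos4(id17) recv 51: fwd; pos5(id98) recv 17: drop; pos6(id61) recv 98: fwd; pos7(id90) recv 61: drop; pos0(id75) recv 90: fwd
Round 2: pos2(id38) recv 75: fwd; pos3(id51) recv 74: fwd; pos5(id98) recv 51: drop; pos7(id90) recv 98: fwd; pos1(id74) recv 90: fwd
Round 3: pos3(id51) recv 75: fwd; pos4(id17) recv 74: fwd; pos0(id75) recv 98: fwd; pos2(id38) recv 90: fwd
Round 4: pos4(id17) recv 75: fwd; pos5(id98) recv 74: drop; pos1(id74) recv 98: fwd; pos3(id51) recv 90: fwd
Round 5: pos5(id98) recv 75: drop; pos2(id38) recv 98: fwd; pos4(id17) recv 90: fwd
Round 6: pos3(id51) recv 98: fwd; pos5(id98) recv 90: drop
Round 7: pos4(id17) recv 98: fwd
Round 8: pos5(id98) recv 98: ELECTED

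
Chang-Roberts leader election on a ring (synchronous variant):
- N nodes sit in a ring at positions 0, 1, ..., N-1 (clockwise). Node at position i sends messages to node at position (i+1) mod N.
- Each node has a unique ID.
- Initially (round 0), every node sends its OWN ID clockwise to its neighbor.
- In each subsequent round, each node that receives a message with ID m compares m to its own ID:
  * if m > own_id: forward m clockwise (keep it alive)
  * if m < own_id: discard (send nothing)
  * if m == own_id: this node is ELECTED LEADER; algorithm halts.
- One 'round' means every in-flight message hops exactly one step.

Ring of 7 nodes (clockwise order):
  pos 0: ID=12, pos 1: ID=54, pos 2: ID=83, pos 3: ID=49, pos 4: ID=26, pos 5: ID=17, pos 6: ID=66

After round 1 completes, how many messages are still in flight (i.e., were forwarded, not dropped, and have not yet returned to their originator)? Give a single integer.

Answer: 4

Derivation:
Round 1: pos1(id54) recv 12: drop; pos2(id83) recv 54: drop; pos3(id49) recv 83: fwd; pos4(id26) recv 49: fwd; pos5(id17) recv 26: fwd; pos6(id66) recv 17: drop; pos0(id12) recv 66: fwd
After round 1: 4 messages still in flight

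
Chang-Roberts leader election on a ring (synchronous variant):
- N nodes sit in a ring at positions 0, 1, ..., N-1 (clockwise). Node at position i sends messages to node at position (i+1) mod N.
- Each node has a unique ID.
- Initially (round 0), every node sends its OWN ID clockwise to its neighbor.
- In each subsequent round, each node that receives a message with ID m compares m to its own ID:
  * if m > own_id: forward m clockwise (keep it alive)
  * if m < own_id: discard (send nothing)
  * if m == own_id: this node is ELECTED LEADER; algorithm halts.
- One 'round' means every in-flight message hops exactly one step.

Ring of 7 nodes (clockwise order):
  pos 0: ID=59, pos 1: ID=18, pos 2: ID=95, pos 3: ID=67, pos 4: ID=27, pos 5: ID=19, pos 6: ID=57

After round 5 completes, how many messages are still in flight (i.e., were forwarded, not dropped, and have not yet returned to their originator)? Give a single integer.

Round 1: pos1(id18) recv 59: fwd; pos2(id95) recv 18: drop; pos3(id67) recv 95: fwd; pos4(id27) recv 67: fwd; pos5(id19) recv 27: fwd; pos6(id57) recv 19: drop; pos0(id59) recv 57: drop
Round 2: pos2(id95) recv 59: drop; pos4(id27) recv 95: fwd; pos5(id19) recv 67: fwd; pos6(id57) recv 27: drop
Round 3: pos5(id19) recv 95: fwd; pos6(id57) recv 67: fwd
Round 4: pos6(id57) recv 95: fwd; pos0(id59) recv 67: fwd
Round 5: pos0(id59) recv 95: fwd; pos1(id18) recv 67: fwd
After round 5: 2 messages still in flight

Answer: 2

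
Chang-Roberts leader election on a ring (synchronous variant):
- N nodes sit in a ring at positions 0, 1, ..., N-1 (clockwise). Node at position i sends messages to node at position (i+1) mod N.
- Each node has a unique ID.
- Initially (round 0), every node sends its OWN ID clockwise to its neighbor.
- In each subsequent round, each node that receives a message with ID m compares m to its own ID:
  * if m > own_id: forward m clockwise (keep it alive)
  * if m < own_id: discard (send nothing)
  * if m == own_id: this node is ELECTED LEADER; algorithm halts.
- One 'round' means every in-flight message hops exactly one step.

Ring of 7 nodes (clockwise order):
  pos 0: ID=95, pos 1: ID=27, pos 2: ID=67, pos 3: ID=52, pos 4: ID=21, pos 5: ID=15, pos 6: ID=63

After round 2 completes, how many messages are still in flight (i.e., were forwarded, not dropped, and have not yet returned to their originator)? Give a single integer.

Answer: 3

Derivation:
Round 1: pos1(id27) recv 95: fwd; pos2(id67) recv 27: drop; pos3(id52) recv 67: fwd; pos4(id21) recv 52: fwd; pos5(id15) recv 21: fwd; pos6(id63) recv 15: drop; pos0(id95) recv 63: drop
Round 2: pos2(id67) recv 95: fwd; pos4(id21) recv 67: fwd; pos5(id15) recv 52: fwd; pos6(id63) recv 21: drop
After round 2: 3 messages still in flight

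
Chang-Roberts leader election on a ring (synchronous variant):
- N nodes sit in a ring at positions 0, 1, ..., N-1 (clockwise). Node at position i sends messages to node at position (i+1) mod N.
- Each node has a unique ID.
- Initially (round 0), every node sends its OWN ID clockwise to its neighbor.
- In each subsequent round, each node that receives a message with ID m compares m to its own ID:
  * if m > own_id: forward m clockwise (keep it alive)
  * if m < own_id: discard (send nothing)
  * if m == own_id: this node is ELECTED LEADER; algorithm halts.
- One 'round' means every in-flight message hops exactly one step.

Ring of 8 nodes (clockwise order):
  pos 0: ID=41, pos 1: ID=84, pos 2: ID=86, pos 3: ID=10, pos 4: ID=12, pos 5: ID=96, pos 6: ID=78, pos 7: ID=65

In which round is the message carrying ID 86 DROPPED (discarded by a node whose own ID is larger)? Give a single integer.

Round 1: pos1(id84) recv 41: drop; pos2(id86) recv 84: drop; pos3(id10) recv 86: fwd; pos4(id12) recv 10: drop; pos5(id96) recv 12: drop; pos6(id78) recv 96: fwd; pos7(id65) recv 78: fwd; pos0(id41) recv 65: fwd
Round 2: pos4(id12) recv 86: fwd; pos7(id65) recv 96: fwd; pos0(id41) recv 78: fwd; pos1(id84) recv 65: drop
Round 3: pos5(id96) recv 86: drop; pos0(id41) recv 96: fwd; pos1(id84) recv 78: drop
Round 4: pos1(id84) recv 96: fwd
Round 5: pos2(id86) recv 96: fwd
Round 6: pos3(id10) recv 96: fwd
Round 7: pos4(id12) recv 96: fwd
Round 8: pos5(id96) recv 96: ELECTED
Message ID 86 originates at pos 2; dropped at pos 5 in round 3

Answer: 3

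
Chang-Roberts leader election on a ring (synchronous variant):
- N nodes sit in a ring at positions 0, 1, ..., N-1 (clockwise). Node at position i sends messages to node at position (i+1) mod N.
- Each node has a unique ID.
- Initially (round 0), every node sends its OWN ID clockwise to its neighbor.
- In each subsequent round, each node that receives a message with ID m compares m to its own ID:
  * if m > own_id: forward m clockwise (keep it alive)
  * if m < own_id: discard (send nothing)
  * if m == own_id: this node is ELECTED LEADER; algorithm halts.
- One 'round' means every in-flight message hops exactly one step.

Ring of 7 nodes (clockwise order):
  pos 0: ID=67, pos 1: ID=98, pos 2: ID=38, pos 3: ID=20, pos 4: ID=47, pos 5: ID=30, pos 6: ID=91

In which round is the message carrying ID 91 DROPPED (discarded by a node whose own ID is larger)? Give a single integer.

Round 1: pos1(id98) recv 67: drop; pos2(id38) recv 98: fwd; pos3(id20) recv 38: fwd; pos4(id47) recv 20: drop; pos5(id30) recv 47: fwd; pos6(id91) recv 30: drop; pos0(id67) recv 91: fwd
Round 2: pos3(id20) recv 98: fwd; pos4(id47) recv 38: drop; pos6(id91) recv 47: drop; pos1(id98) recv 91: drop
Round 3: pos4(id47) recv 98: fwd
Round 4: pos5(id30) recv 98: fwd
Round 5: pos6(id91) recv 98: fwd
Round 6: pos0(id67) recv 98: fwd
Round 7: pos1(id98) recv 98: ELECTED
Message ID 91 originates at pos 6; dropped at pos 1 in round 2

Answer: 2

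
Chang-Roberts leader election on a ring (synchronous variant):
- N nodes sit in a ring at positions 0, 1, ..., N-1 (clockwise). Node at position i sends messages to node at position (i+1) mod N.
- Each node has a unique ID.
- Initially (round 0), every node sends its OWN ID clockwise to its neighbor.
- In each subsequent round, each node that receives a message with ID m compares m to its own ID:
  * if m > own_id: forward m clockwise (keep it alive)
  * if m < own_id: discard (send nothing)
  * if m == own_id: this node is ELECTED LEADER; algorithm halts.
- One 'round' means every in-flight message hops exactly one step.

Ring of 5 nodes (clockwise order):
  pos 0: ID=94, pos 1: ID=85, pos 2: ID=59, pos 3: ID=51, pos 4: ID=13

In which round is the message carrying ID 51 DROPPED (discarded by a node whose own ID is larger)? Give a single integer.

Answer: 2

Derivation:
Round 1: pos1(id85) recv 94: fwd; pos2(id59) recv 85: fwd; pos3(id51) recv 59: fwd; pos4(id13) recv 51: fwd; pos0(id94) recv 13: drop
Round 2: pos2(id59) recv 94: fwd; pos3(id51) recv 85: fwd; pos4(id13) recv 59: fwd; pos0(id94) recv 51: drop
Round 3: pos3(id51) recv 94: fwd; pos4(id13) recv 85: fwd; pos0(id94) recv 59: drop
Round 4: pos4(id13) recv 94: fwd; pos0(id94) recv 85: drop
Round 5: pos0(id94) recv 94: ELECTED
Message ID 51 originates at pos 3; dropped at pos 0 in round 2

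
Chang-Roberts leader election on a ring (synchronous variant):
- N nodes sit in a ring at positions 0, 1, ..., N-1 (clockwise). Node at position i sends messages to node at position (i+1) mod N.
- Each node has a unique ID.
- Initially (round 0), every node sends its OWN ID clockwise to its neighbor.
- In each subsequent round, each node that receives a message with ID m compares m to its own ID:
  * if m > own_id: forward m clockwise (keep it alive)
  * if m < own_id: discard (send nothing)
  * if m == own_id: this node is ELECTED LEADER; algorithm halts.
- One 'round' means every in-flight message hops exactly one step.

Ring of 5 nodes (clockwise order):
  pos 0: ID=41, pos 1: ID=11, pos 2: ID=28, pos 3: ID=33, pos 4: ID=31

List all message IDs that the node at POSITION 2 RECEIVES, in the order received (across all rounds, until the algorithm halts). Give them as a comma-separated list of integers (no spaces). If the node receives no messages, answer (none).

Round 1: pos1(id11) recv 41: fwd; pos2(id28) recv 11: drop; pos3(id33) recv 28: drop; pos4(id31) recv 33: fwd; pos0(id41) recv 31: drop
Round 2: pos2(id28) recv 41: fwd; pos0(id41) recv 33: drop
Round 3: pos3(id33) recv 41: fwd
Round 4: pos4(id31) recv 41: fwd
Round 5: pos0(id41) recv 41: ELECTED

Answer: 11,41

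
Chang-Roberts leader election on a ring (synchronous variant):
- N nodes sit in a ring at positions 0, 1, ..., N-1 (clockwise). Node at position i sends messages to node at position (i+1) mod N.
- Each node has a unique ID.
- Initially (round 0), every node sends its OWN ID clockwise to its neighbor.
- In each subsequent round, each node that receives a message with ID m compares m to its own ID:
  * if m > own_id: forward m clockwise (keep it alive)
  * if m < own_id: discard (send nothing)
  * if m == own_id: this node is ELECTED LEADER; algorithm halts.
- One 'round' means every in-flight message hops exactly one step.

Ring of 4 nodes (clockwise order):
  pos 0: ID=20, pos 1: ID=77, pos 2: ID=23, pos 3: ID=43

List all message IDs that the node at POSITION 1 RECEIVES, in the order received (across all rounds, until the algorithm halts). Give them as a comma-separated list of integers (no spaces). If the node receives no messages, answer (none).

Round 1: pos1(id77) recv 20: drop; pos2(id23) recv 77: fwd; pos3(id43) recv 23: drop; pos0(id20) recv 43: fwd
Round 2: pos3(id43) recv 77: fwd; pos1(id77) recv 43: drop
Round 3: pos0(id20) recv 77: fwd
Round 4: pos1(id77) recv 77: ELECTED

Answer: 20,43,77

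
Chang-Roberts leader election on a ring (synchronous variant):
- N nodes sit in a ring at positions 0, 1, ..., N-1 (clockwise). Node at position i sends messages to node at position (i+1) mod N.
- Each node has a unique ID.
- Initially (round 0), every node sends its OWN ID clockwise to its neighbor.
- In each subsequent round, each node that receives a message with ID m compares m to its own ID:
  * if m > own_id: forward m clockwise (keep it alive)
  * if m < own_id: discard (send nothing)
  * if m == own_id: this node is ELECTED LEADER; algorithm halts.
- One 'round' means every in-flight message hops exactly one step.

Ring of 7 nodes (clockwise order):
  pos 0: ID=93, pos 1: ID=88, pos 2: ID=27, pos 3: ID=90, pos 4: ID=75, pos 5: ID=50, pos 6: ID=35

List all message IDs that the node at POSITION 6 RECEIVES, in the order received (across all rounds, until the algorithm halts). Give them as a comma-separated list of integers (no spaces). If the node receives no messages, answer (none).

Round 1: pos1(id88) recv 93: fwd; pos2(id27) recv 88: fwd; pos3(id90) recv 27: drop; pos4(id75) recv 90: fwd; pos5(id50) recv 75: fwd; pos6(id35) recv 50: fwd; pos0(id93) recv 35: drop
Round 2: pos2(id27) recv 93: fwd; pos3(id90) recv 88: drop; pos5(id50) recv 90: fwd; pos6(id35) recv 75: fwd; pos0(id93) recv 50: drop
Round 3: pos3(id90) recv 93: fwd; pos6(id35) recv 90: fwd; pos0(id93) recv 75: drop
Round 4: pos4(id75) recv 93: fwd; pos0(id93) recv 90: drop
Round 5: pos5(id50) recv 93: fwd
Round 6: pos6(id35) recv 93: fwd
Round 7: pos0(id93) recv 93: ELECTED

Answer: 50,75,90,93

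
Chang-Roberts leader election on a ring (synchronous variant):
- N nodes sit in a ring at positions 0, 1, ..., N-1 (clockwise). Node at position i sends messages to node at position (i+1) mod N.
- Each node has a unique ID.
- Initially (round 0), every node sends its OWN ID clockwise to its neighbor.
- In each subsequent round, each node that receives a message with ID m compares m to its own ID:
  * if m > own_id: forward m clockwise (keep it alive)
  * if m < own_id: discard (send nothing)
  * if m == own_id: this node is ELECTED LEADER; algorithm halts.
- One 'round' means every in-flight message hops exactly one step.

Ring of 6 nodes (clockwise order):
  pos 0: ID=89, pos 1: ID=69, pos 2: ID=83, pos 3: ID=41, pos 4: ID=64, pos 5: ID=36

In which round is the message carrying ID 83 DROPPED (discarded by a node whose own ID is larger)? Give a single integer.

Answer: 4

Derivation:
Round 1: pos1(id69) recv 89: fwd; pos2(id83) recv 69: drop; pos3(id41) recv 83: fwd; pos4(id64) recv 41: drop; pos5(id36) recv 64: fwd; pos0(id89) recv 36: drop
Round 2: pos2(id83) recv 89: fwd; pos4(id64) recv 83: fwd; pos0(id89) recv 64: drop
Round 3: pos3(id41) recv 89: fwd; pos5(id36) recv 83: fwd
Round 4: pos4(id64) recv 89: fwd; pos0(id89) recv 83: drop
Round 5: pos5(id36) recv 89: fwd
Round 6: pos0(id89) recv 89: ELECTED
Message ID 83 originates at pos 2; dropped at pos 0 in round 4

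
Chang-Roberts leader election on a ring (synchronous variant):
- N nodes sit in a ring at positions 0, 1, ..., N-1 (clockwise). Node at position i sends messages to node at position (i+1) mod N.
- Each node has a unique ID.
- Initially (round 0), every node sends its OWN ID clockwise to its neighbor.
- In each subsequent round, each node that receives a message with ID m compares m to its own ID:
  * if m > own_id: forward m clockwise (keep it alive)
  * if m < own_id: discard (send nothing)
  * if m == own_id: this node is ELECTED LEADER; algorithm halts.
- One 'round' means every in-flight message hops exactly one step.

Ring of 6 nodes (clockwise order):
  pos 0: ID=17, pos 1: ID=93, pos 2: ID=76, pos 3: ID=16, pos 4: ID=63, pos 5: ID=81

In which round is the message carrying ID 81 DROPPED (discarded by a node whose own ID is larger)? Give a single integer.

Round 1: pos1(id93) recv 17: drop; pos2(id76) recv 93: fwd; pos3(id16) recv 76: fwd; pos4(id63) recv 16: drop; pos5(id81) recv 63: drop; pos0(id17) recv 81: fwd
Round 2: pos3(id16) recv 93: fwd; pos4(id63) recv 76: fwd; pos1(id93) recv 81: drop
Round 3: pos4(id63) recv 93: fwd; pos5(id81) recv 76: drop
Round 4: pos5(id81) recv 93: fwd
Round 5: pos0(id17) recv 93: fwd
Round 6: pos1(id93) recv 93: ELECTED
Message ID 81 originates at pos 5; dropped at pos 1 in round 2

Answer: 2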